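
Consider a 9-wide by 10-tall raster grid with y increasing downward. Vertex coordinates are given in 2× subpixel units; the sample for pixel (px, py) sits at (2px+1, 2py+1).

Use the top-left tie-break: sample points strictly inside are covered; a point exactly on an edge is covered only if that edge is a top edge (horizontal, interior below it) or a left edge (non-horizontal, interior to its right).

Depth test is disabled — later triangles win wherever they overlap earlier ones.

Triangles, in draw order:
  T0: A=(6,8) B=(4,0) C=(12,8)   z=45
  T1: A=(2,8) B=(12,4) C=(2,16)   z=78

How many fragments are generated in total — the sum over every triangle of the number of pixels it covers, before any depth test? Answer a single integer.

T0:
  2·area = 48
  edge (6, 8)→(4, 0): d=(-2,-8) top-left  bias=+0
  edge (4, 0)→(12, 8): d=(8,8) right/bottom  bias=-1
  edge (12, 8)→(6, 8): d=(-6,0) right/bottom  bias=-1
    (2,0)@(5, 1): e=[6,0,42] → .  [on edge]
    (2,1)@(5, 3): e=[2,16,30] → X
    (3,1)@(7, 3): e=[18,0,30] → .  [on edge]
    (2,2)@(5, 5): e=[-2,32,18] → .
    (3,2)@(7, 5): e=[14,16,18] → X
    (4,2)@(9, 5): e=[30,0,18] → .  [on edge]
    (3,3)@(7, 7): e=[10,32,6] → X
    (4,3)@(9, 7): e=[26,16,6] → X
    (5,3)@(11, 7): e=[42,0,6] → .  [on edge]
    (3,4)@(7, 9): e=[6,48,-6] → .
    (4,4)@(9, 9): e=[22,32,-6] → .
    (6,4)@(13, 9): e=[54,0,-6] → .  [on edge]
    (7,5)@(15, 11): e=[66,0,-18] → .  [on edge]
    (8,6)@(17, 13): e=[78,0,-30] → .  [on edge]
  covered (4 px):
    . . . . . . . . .
    . . X . . . . . .
    . . . X . . . . .
    . . . X X . . . .
    . . . . . . . . .
    . . . . . . . . .
    . . . . . . . . .
    . . . . . . . . .
    . . . . . . . . .
    . . . . . . . . .
T1:
  2·area = 80
  edge (2, 8)→(12, 4): d=(10,-4) top-left  bias=+0
  edge (12, 4)→(2, 16): d=(-10,12) right/bottom  bias=-1
  edge (2, 16)→(2, 8): d=(0,-8) top-left  bias=+0
    (5,2)@(11, 5): e=[6,2,72] → X
    (6,2)@(13, 5): e=[14,-22,88] → .
    (2,3)@(5, 7): e=[2,54,24] → X
    (3,3)@(7, 7): e=[10,30,40] → X
    (4,3)@(9, 7): e=[18,6,56] → X
    (5,3)@(11, 7): e=[26,-18,72] → .
    (1,4)@(3, 9): e=[14,58,8] → X
    (4,4)@(9, 9): e=[38,-14,56] → .
    (1,5)@(3, 11): e=[34,38,8] → X
    (3,5)@(7, 11): e=[50,-10,40] → .
    (1,6)@(3, 13): e=[54,18,8] → X
    (2,6)@(5, 13): e=[62,-6,24] → .
  covered (10 px):
    . . . . . . . . .
    . . . . . . . . .
    . . . . . X . . .
    . . X X X . . . .
    . X X X . . . . .
    . X X . . . . . .
    . X . . . . . . .
    . . . . . . . . .
    . . . . . . . . .
    . . . . . . . . .

Result: 14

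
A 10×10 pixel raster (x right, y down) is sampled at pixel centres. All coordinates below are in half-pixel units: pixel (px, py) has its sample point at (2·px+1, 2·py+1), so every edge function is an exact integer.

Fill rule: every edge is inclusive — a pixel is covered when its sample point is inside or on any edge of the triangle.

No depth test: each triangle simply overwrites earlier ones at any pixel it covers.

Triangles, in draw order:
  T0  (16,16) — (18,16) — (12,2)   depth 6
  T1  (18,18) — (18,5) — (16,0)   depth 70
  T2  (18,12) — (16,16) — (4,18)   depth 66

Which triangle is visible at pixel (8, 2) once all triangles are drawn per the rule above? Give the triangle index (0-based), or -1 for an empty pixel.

T0:
  2·area = 28  (B↔C swapped to make it positive)
  edge (16, 16)→(12, 2): d=(-4,-14) inclusive
  edge (12, 2)→(18, 16): d=(6,14) inclusive
  edge (18, 16)→(16, 16): d=(-2,0) inclusive
    (6,2)@(13, 5): e=[2,4,22] → █
    (7,2)@(15, 5): e=[30,-24,22] → ·
    (6,3)@(13, 7): e=[-6,16,18] → ·
    (7,4)@(15, 9): e=[14,0,14] → █  [on edge]
    (8,4)@(17, 9): e=[42,-28,14] → ·
    (7,5)@(15, 11): e=[6,12,10] → █
    (8,5)@(17, 11): e=[34,-16,10] → ·
    (7,6)@(15, 13): e=[-2,24,6] → ·
    (8,7)@(17, 15): e=[18,8,2] → █
    (9,7)@(19, 15): e=[46,-20,2] → ·
    (8,8)@(17, 17): e=[10,20,-2] → ·
  covered (4 px):
    · · · · · · · · · ·
    · · · · · · · · · ·
    · · · · · · █ · · ·
    · · · · · · · · · ·
    · · · · · · · █ · ·
    · · · · · · · █ · ·
    · · · · · · · · · ·
    · · · · · · · · █ ·
    · · · · · · · · · ·
    · · · · · · · · · ·
T1:
  2·area = 26  (B↔C swapped to make it positive)
  edge (18, 18)→(16, 0): d=(-2,-18) inclusive
  edge (16, 0)→(18, 5): d=(2,5) inclusive
  edge (18, 5)→(18, 18): d=(0,13) inclusive
    (8,1)@(17, 3): e=[12,1,13] → █
    (9,1)@(19, 3): e=[48,-9,-13] → ·
    (8,2)@(17, 5): e=[8,5,13] → █
    (9,2)@(19, 5): e=[44,-5,-13] → ·
    (8,3)@(17, 7): e=[4,9,13] → █
    (9,3)@(19, 7): e=[40,-1,-13] → ·
    (8,4)@(17, 9): e=[0,13,13] → █  [on edge]
    (9,4)@(19, 9): e=[36,3,-13] → ·
    (8,5)@(17, 11): e=[-4,17,13] → ·
  covered (4 px):
    · · · · · · · · · ·
    · · · · · · · · █ ·
    · · · · · · · · █ ·
    · · · · · · · · █ ·
    · · · · · · · · █ ·
    · · · · · · · · · ·
    · · · · · · · · · ·
    · · · · · · · · · ·
    · · · · · · · · · ·
    · · · · · · · · · ·
T2:
  2·area = 44
  edge (18, 12)→(16, 16): d=(-2,4) inclusive
  edge (16, 16)→(4, 18): d=(-12,2) inclusive
  edge (4, 18)→(18, 12): d=(14,-6) inclusive
    (8,6)@(17, 13): e=[2,34,8] → █
    (9,6)@(19, 13): e=[-6,30,20] → ·
    (5,7)@(11, 15): e=[22,22,0] → █  [on edge]
    (6,7)@(13, 15): e=[14,18,12] → █
    (7,7)@(15, 15): e=[6,14,24] → █
    (8,7)@(17, 15): e=[-2,10,36] → ·
    (3,8)@(7, 17): e=[34,6,4] → █
    (4,8)@(9, 17): e=[26,2,16] → █
    (5,8)@(11, 17): e=[18,-2,28] → ·
    (6,8)@(13, 17): e=[10,-6,40] → ·
    (7,8)@(15, 17): e=[2,-10,52] → ·
    (3,9)@(7, 19): e=[30,-18,32] → ·
  covered (6 px):
    · · · · · · · · · ·
    · · · · · · · · · ·
    · · · · · · · · · ·
    · · · · · · · · · ·
    · · · · · · · · · ·
    · · · · · · · · · ·
    · · · · · · · · █ ·
    · · · · · █ █ █ · ·
    · · · █ █ · · · · ·
    · · · · · · · · · ·

Z-buffer (winner per pixel, '.' = empty):
  . . . . . . . . . .
  . . . . . . . . 1 .
  . . . . . . 0 . 1 .
  . . . . . . . . 1 .
  . . . . . . . 0 1 .
  . . . . . . . 0 . .
  . . . . . . . . 2 .
  . . . . . 2 2 2 0 .
  . . . 2 2 . . . . .
  . . . . . . . . . .

Result: 1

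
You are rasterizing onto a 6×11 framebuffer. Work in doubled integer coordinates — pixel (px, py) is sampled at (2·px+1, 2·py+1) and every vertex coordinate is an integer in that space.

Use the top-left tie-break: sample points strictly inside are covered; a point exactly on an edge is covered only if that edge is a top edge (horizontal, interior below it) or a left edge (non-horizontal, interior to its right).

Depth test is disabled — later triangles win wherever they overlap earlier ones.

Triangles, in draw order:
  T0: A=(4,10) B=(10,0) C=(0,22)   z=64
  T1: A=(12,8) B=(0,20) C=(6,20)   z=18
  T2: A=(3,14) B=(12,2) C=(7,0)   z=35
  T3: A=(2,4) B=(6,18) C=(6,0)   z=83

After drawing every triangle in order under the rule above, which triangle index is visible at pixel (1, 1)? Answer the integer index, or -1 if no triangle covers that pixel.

T0:
  2·area = 32
  edge (4, 10)→(10, 0): d=(6,-10) top-left  bias=+0
  edge (10, 0)→(0, 22): d=(-10,22) right/bottom  bias=-1
  edge (0, 22)→(4, 10): d=(4,-12) top-left  bias=+0
    (3,0)@(7, 1): e=[-24,56,0] → ·  [on edge]
    (3,2)@(7, 5): e=[0,16,16] → #  [on edge]
    (4,2)@(9, 5): e=[20,-28,40] → ·
    (2,3)@(5, 7): e=[-8,40,0] → ·  [on edge]
    (3,3)@(7, 7): e=[12,-4,24] → ·
    (2,4)@(5, 9): e=[4,20,8] → #
    (3,4)@(7, 9): e=[24,-24,32] → ·
    (2,5)@(5, 11): e=[16,0,16] → ·  [on edge]
    (1,6)@(3, 13): e=[8,24,0] → #  [on edge]
    (2,6)@(5, 13): e=[28,-20,24] → ·
    (0,7)@(1, 15): e=[0,48,-16] → ·  [on edge]
    (1,7)@(3, 15): e=[20,4,8] → #
    (0,9)@(1, 19): e=[24,8,0] → #  [on edge]
  covered (5 px):
    · · · · · ·
    · · · · · ·
    · · · # · ·
    · · · · · ·
    · · # · · ·
    · · · · · ·
    · # · · · ·
    · # · · · ·
    · · · · · ·
    # · · · · ·
    · · · · · ·
T1:
  2·area = 72  (B↔C swapped to make it positive)
  edge (12, 8)→(6, 20): d=(-6,12) right/bottom  bias=-1
  edge (6, 20)→(0, 20): d=(-6,0) right/bottom  bias=-1
  edge (0, 20)→(12, 8): d=(12,-12) top-left  bias=+0
    (5,4)@(11, 9): e=[6,66,0] → #  [on edge]
    (4,5)@(9, 11): e=[18,54,0] → #  [on edge]
    (5,5)@(11, 11): e=[-6,54,24] → ·
    (3,6)@(7, 13): e=[30,42,0] → #  [on edge]
    (5,6)@(11, 13): e=[-18,42,48] → ·
    (2,7)@(5, 15): e=[42,30,0] → #  [on edge]
    (4,7)@(9, 15): e=[-6,30,48] → ·
    (1,8)@(3, 17): e=[54,18,0] → #  [on edge]
    (4,8)@(9, 17): e=[-18,18,72] → ·
    (0,9)@(1, 19): e=[66,6,0] → #  [on edge]
    (3,9)@(7, 19): e=[-6,6,72] → ·
    (0,10)@(1, 21): e=[54,-6,24] → ·
  covered (12 px):
    · · · · · ·
    · · · · · ·
    · · · · · ·
    · · · · · ·
    · · · · · #
    · · · · # ·
    · · · # # ·
    · · # # · ·
    · # # # · ·
    # # # · · ·
    · · · · · ·
T2:
  2·area = 78  (B↔C swapped to make it positive)
  edge (3, 14)→(7, 0): d=(4,-14) top-left  bias=+0
  edge (7, 0)→(12, 2): d=(5,2) right/bottom  bias=-1
  edge (12, 2)→(3, 14): d=(-9,12) right/bottom  bias=-1
    (3,0)@(7, 1): e=[4,5,69] → #
    (4,0)@(9, 1): e=[32,1,45] → #
    (5,0)@(11, 1): e=[60,-3,21] → ·
    (3,1)@(7, 3): e=[12,15,51] → #
    (5,1)@(11, 3): e=[68,7,3] → #
    (3,2)@(7, 5): e=[20,25,33] → #
    (5,2)@(11, 5): e=[76,17,-15] → ·
    (2,3)@(5, 7): e=[0,39,39] → #  [on edge]
    (4,3)@(9, 7): e=[56,31,-9] → ·
    (2,4)@(5, 9): e=[8,49,21] → #
    (3,4)@(7, 9): e=[36,45,-3] → ·
    (2,5)@(5, 11): e=[16,59,3] → #
    (0,10)@(1, 21): e=[0,117,-39] → ·  [on edge]
  covered (11 px):
    · · · # # ·
    · · · # # #
    · · · # # ·
    · · # # · ·
    · · # · · ·
    · · # · · ·
    · · · · · ·
    · · · · · ·
    · · · · · ·
    · · · · · ·
    · · · · · ·
T3:
  2·area = 72  (B↔C swapped to make it positive)
  edge (2, 4)→(6, 0): d=(4,-4) top-left  bias=+0
  edge (6, 0)→(6, 18): d=(0,18) right/bottom  bias=-1
  edge (6, 18)→(2, 4): d=(-4,-14) top-left  bias=+0
    (2,0)@(5, 1): e=[0,18,54] → #  [on edge]
    (3,0)@(7, 1): e=[8,-18,82] → ·
    (1,1)@(3, 3): e=[0,54,18] → #  [on edge]
    (3,1)@(7, 3): e=[16,-18,74] → ·
    (0,2)@(1, 5): e=[0,90,-18] → ·  [on edge]
    (1,2)@(3, 5): e=[8,54,10] → #
    (3,2)@(7, 5): e=[24,-18,66] → ·
    (1,3)@(3, 7): e=[16,54,2] → #
    (3,3)@(7, 7): e=[32,-18,58] → ·
    (1,4)@(3, 9): e=[24,54,-6] → ·
    (2,4)@(5, 9): e=[32,18,22] → #
    (3,4)@(7, 9): e=[40,-18,50] → ·
  covered (10 px):
    · · # · · ·
    · # # · · ·
    · # # · · ·
    · # # · · ·
    · · # · · ·
    · · # · · ·
    · · # · · ·
    · · · · · ·
    · · · · · ·
    · · · · · ·
    · · · · · ·

Z-buffer (winner per pixel, '.' = empty):
  . . 3 2 2 .
  . 3 3 2 2 2
  . 3 3 2 2 .
  . 3 3 2 . .
  . . 3 . . 1
  . . 3 . 1 .
  . 0 3 1 1 .
  . 0 1 1 . .
  . 1 1 1 . .
  1 1 1 . . .
  . . . . . .

Final: 3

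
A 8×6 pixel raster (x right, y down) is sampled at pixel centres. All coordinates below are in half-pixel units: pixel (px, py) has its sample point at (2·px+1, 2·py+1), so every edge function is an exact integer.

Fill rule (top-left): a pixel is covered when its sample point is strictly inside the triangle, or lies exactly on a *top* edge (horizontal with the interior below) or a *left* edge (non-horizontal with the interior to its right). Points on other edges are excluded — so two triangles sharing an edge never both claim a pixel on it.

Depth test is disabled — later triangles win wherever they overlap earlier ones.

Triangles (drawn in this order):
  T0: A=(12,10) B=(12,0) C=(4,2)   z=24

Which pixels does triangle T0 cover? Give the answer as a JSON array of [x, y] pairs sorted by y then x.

T0:
  2·area = 80  (B↔C swapped to make it positive)
  edge (12, 10)→(4, 2): d=(-8,-8) top-left  bias=+0
  edge (4, 2)→(12, 0): d=(8,-2) top-left  bias=+0
  edge (12, 0)→(12, 10): d=(0,10) right/bottom  bias=-1
    (1,0)@(3, 1): e=[0,-10,90] → ·  [on edge]
    (4,0)@(9, 1): e=[48,2,30] → #
    (5,0)@(11, 1): e=[64,6,10] → #
    (6,0)@(13, 1): e=[80,10,-10] → ·
    (2,1)@(5, 3): e=[0,10,70] → #  [on edge]
    (3,1)@(7, 3): e=[16,14,50] → #
    (6,1)@(13, 3): e=[64,26,-10] → ·
    (2,2)@(5, 5): e=[-16,26,70] → ·
    (3,2)@(7, 5): e=[0,30,50] → #  [on edge]
    (6,2)@(13, 5): e=[48,42,-10] → ·
    (3,3)@(7, 7): e=[-16,46,50] → ·
    (4,3)@(9, 7): e=[0,50,30] → #  [on edge]
    (5,4)@(11, 9): e=[0,70,10] → #  [on edge]
    (6,5)@(13, 11): e=[0,90,-10] → ·  [on edge]
  covered (12 px):
    · · · · # # · ·
    · · # # # # · ·
    · · · # # # · ·
    · · · · # # · ·
    · · · · · # · ·
    · · · · · · · ·

Final: [[4,0],[5,0],[2,1],[3,1],[4,1],[5,1],[3,2],[4,2],[5,2],[4,3],[5,3],[5,4]]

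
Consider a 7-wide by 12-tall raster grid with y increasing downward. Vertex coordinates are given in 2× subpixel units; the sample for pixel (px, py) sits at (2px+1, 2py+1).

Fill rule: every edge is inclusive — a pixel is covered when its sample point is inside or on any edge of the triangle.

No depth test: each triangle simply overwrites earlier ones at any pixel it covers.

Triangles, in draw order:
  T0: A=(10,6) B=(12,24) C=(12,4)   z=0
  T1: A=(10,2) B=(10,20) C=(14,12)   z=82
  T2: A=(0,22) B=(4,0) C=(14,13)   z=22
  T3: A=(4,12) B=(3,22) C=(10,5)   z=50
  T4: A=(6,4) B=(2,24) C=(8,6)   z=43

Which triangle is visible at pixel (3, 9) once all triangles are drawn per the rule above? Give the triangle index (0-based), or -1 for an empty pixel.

T0:
  2·area = 40  (B↔C swapped to make it positive)
  edge (10, 6)→(12, 4): d=(2,-2) inclusive
  edge (12, 4)→(12, 24): d=(0,20) inclusive
  edge (12, 24)→(10, 6): d=(-2,-18) inclusive
    (6,1)@(13, 3): e=[0,-20,60] → ·  [on edge]
    (5,2)@(11, 5): e=[0,20,20] → #  [on edge]
    (6,2)@(13, 5): e=[4,-20,56] → ·
    (4,3)@(9, 7): e=[0,60,-20] → ·  [on edge]
    (5,3)@(11, 7): e=[4,20,16] → #
    (6,3)@(13, 7): e=[8,-20,52] → ·
    (3,4)@(7, 9): e=[0,100,-60] → ·  [on edge]
    (5,4)@(11, 9): e=[8,20,12] → #
    (6,4)@(13, 9): e=[12,-20,48] → ·
    (2,5)@(5, 11): e=[0,140,-100] → ·  [on edge]
    (5,5)@(11, 11): e=[12,20,8] → #
    (6,5)@(13, 11): e=[16,-20,44] → ·
    (1,6)@(3, 13): e=[0,180,-140] → ·  [on edge]
    (0,7)@(1, 15): e=[0,220,-180] → ·  [on edge]
    (5,7)@(11, 15): e=[20,20,0] → #  [on edge]
  covered (6 px):
    · · · · · · ·
    · · · · · · ·
    · · · · · # ·
    · · · · · # ·
    · · · · · # ·
    · · · · · # ·
    · · · · · # ·
    · · · · · # ·
    · · · · · · ·
    · · · · · · ·
    · · · · · · ·
    · · · · · · ·
T1:
  2·area = 72  (B↔C swapped to make it positive)
  edge (10, 2)→(14, 12): d=(4,10) inclusive
  edge (14, 12)→(10, 20): d=(-4,8) inclusive
  edge (10, 20)→(10, 2): d=(0,-18) inclusive
    (5,2)@(11, 5): e=[2,52,18] → #
    (6,2)@(13, 5): e=[-18,36,54] → ·
    (5,3)@(11, 7): e=[10,44,18] → #
    (6,3)@(13, 7): e=[-10,28,54] → ·
    (5,4)@(11, 9): e=[18,36,18] → #
    (6,4)@(13, 9): e=[-2,20,54] → ·
    (5,5)@(11, 11): e=[26,28,18] → #
    (6,5)@(13, 11): e=[6,12,54] → #
    (5,6)@(11, 13): e=[34,20,18] → #
    (5,7)@(11, 15): e=[42,12,18] → #
    (6,7)@(13, 15): e=[22,-4,54] → ·
    (5,8)@(11, 17): e=[50,4,18] → #
  covered (9 px):
    · · · · · · ·
    · · · · · · ·
    · · · · · # ·
    · · · · · # ·
    · · · · · # ·
    · · · · · # #
    · · · · · # #
    · · · · · # ·
    · · · · · # ·
    · · · · · · ·
    · · · · · · ·
    · · · · · · ·
T2:
  2·area = 272
  edge (0, 22)→(4, 0): d=(4,-22) inclusive
  edge (4, 0)→(14, 13): d=(10,13) inclusive
  edge (14, 13)→(0, 22): d=(-14,9) inclusive
    (2,1)@(5, 3): e=[34,17,221] → #
    (3,1)@(7, 3): e=[78,-9,203] → ·
    (2,2)@(5, 5): e=[42,37,193] → #
    (3,2)@(7, 5): e=[86,11,175] → #
    (4,2)@(9, 5): e=[130,-15,157] → ·
    (1,3)@(3, 7): e=[6,83,183] → #
    (4,3)@(9, 7): e=[138,5,129] → #
    (5,3)@(11, 7): e=[182,-21,111] → ·
    (1,4)@(3, 9): e=[14,103,155] → #
    (5,4)@(11, 9): e=[190,-1,83] → ·
    (1,5)@(3, 11): e=[22,123,127] → #
    (5,5)@(11, 11): e=[198,19,55] → #
  covered (33 px):
    · · · · · · ·
    · · # · · · ·
    · · # # · · ·
    · # # # # · ·
    · # # # # · ·
    · # # # # # ·
    · # # # # # #
    · # # # # · ·
    # # # # · · ·
    # # · · · · ·
    # · · · · · ·
    · · · · · · ·
T3:
  2·area = 53  (B↔C swapped to make it positive)
  edge (4, 12)→(10, 5): d=(6,-7) inclusive
  edge (10, 5)→(3, 22): d=(-7,17) inclusive
  edge (3, 22)→(4, 12): d=(1,-10) inclusive
    (4,3)@(9, 7): e=[5,3,45] → #
    (5,3)@(11, 7): e=[19,-31,65] → ·
    (3,4)@(7, 9): e=[3,23,27] → #
    (4,4)@(9, 9): e=[17,-11,47] → ·
    (2,5)@(5, 11): e=[1,43,9] → #
    (4,5)@(9, 11): e=[29,-25,49] → ·
    (2,6)@(5, 13): e=[13,29,11] → #
    (3,6)@(7, 13): e=[27,-5,31] → ·
    (2,7)@(5, 15): e=[25,15,13] → #
    (3,7)@(7, 15): e=[39,-19,33] → ·
    (2,8)@(5, 17): e=[37,1,15] → #
    (3,8)@(7, 17): e=[51,-33,35] → ·
  covered (7 px):
    · · · · · · ·
    · · · · · · ·
    · · · · · · ·
    · · · · # · ·
    · · · # · · ·
    · · # # · · ·
    · · # · · · ·
    · · # · · · ·
    · · # · · · ·
    · · · · · · ·
    · · · · · · ·
    · · · · · · ·
T4:
  2·area = 48  (B↔C swapped to make it positive)
  edge (6, 4)→(8, 6): d=(2,2) inclusive
  edge (8, 6)→(2, 24): d=(-6,18) inclusive
  edge (2, 24)→(6, 4): d=(4,-20) inclusive
    (1,0)@(3, 1): e=[0,120,-72] → ·  [on edge]
    (2,1)@(5, 3): e=[0,72,-24] → ·  [on edge]
    (4,1)@(9, 3): e=[-8,0,56] → ·  [on edge]
    (3,2)@(7, 5): e=[0,24,24] → #  [on edge]
    (4,2)@(9, 5): e=[-4,-12,64] → ·
    (3,3)@(7, 7): e=[4,12,32] → #
    (4,3)@(9, 7): e=[0,-24,72] → ·  [on edge]
    (2,4)@(5, 9): e=[12,36,0] → #  [on edge]
    (3,4)@(7, 9): e=[8,0,40] → #  [on edge]
    (4,4)@(9, 9): e=[4,-36,80] → ·
    (5,4)@(11, 9): e=[0,-72,120] → ·  [on edge]
    (2,5)@(5, 11): e=[16,24,8] → #
    (6,5)@(13, 11): e=[0,-120,168] → ·  [on edge]
    (2,7)@(5, 15): e=[24,0,24] → #  [on edge]
    (1,9)@(3, 19): e=[36,12,0] → #  [on edge]
    (1,10)@(3, 21): e=[40,0,8] → #  [on edge]
  covered (9 px):
    · · · · · · ·
    · · · · · · ·
    · · · # · · ·
    · · · # · · ·
    · · # # · · ·
    · · # · · · ·
    · · # · · · ·
    · · # · · · ·
    · · · · · · ·
    · # · · · · ·
    · # · · · · ·
    · · · · · · ·

Z-buffer (winner per pixel, '.' = empty):
  . . . . . . .
  . . 2 . . . .
  . . 2 4 . 1 .
  . 2 2 4 3 1 .
  . 2 4 4 2 1 .
  . 2 4 3 2 2 1
  . 2 4 2 2 2 2
  . 2 4 2 2 1 .
  2 2 3 2 . 1 .
  2 4 . . . . .
  2 4 . . . . .
  . . . . . . .

Final: -1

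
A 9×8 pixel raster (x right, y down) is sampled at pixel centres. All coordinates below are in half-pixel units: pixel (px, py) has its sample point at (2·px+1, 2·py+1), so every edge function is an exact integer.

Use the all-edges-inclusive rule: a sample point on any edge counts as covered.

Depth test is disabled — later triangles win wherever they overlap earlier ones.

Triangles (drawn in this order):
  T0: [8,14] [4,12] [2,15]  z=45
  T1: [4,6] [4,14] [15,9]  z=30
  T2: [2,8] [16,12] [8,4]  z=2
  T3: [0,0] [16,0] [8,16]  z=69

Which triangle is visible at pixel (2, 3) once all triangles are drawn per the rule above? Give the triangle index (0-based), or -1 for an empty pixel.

T0:
  2·area = 16  (B↔C swapped to make it positive)
  edge (8, 14)→(2, 15): d=(-6,1) inclusive
  edge (2, 15)→(4, 12): d=(2,-3) inclusive
  edge (4, 12)→(8, 14): d=(4,2) inclusive
    (2,6)@(5, 13): e=[9,5,2] → █
    (3,6)@(7, 13): e=[7,11,-2] → ·
    (2,7)@(5, 15): e=[-3,9,10] → ·
  covered (1 px):
    · · · · · · · · ·
    · · · · · · · · ·
    · · · · · · · · ·
    · · · · · · · · ·
    · · · · · · · · ·
    · · · · · · · · ·
    · · █ · · · · · ·
    · · · · · · · · ·
T1:
  2·area = 88  (B↔C swapped to make it positive)
  edge (4, 6)→(15, 9): d=(11,3) inclusive
  edge (15, 9)→(4, 14): d=(-11,5) inclusive
  edge (4, 14)→(4, 6): d=(0,-8) inclusive
    (2,3)@(5, 7): e=[8,72,8] → █
    (3,3)@(7, 7): e=[2,62,24] → █
    (4,3)@(9, 7): e=[-4,52,40] → ·
    (2,4)@(5, 9): e=[30,50,8] → █
    (4,4)@(9, 9): e=[18,30,40] → █
    (5,4)@(11, 9): e=[12,20,56] → █
    (6,4)@(13, 9): e=[6,10,72] → █
    (7,4)@(15, 9): e=[0,0,88] → █  [on edge]
    (8,4)@(17, 9): e=[-6,-10,104] → ·
    (2,5)@(5, 11): e=[52,28,8] → █
    (5,5)@(11, 11): e=[34,-2,56] → ·
    (6,5)@(13, 11): e=[28,-12,72] → ·
  covered (12 px):
    · · · · · · · · ·
    · · · · · · · · ·
    · · · · · · · · ·
    · · █ █ · · · · ·
    · · █ █ █ █ █ █ ·
    · · █ █ █ · · · ·
    · · █ · · · · · ·
    · · · · · · · · ·
T2:
  2·area = 80  (B↔C swapped to make it positive)
  edge (2, 8)→(8, 4): d=(6,-4) inclusive
  edge (8, 4)→(16, 12): d=(8,8) inclusive
  edge (16, 12)→(2, 8): d=(-14,-4) inclusive
    (2,0)@(5, 1): e=[-30,0,110] → ·  [on edge]
    (3,1)@(7, 3): e=[-10,0,90] → ·  [on edge]
    (3,2)@(7, 5): e=[2,16,62] → █
    (4,2)@(9, 5): e=[10,0,70] → █  [on edge]
    (5,2)@(11, 5): e=[18,-16,78] → ·
    (2,3)@(5, 7): e=[6,48,26] → █
    (5,3)@(11, 7): e=[30,0,50] → █  [on edge]
    (6,3)@(13, 7): e=[38,-16,58] → ·
    (2,4)@(5, 9): e=[18,64,-2] → ·
    (3,4)@(7, 9): e=[26,48,6] → █
    (6,4)@(13, 9): e=[50,0,30] → █  [on edge]
    (7,4)@(15, 9): e=[58,-16,38] → ·
    (7,5)@(15, 11): e=[70,0,10] → █  [on edge]
    (8,6)@(17, 13): e=[90,0,-10] → ·  [on edge]
  covered (12 px):
    · · · · · · · · ·
    · · · · · · · · ·
    · · · █ █ · · · ·
    · · █ █ █ █ · · ·
    · · · █ █ █ █ · ·
    · · · · · · █ █ ·
    · · · · · · · · ·
    · · · · · · · · ·
T3:
  2·area = 256
  edge (0, 0)→(16, 0): d=(16,0) inclusive
  edge (16, 0)→(8, 16): d=(-8,16) inclusive
  edge (8, 16)→(0, 0): d=(-8,-16) inclusive
    (0,0)@(1, 1): e=[16,232,8] → █
    (1,0)@(3, 1): e=[16,200,40] → █
    (2,0)@(5, 1): e=[16,168,72] → █
    (3,0)@(7, 1): e=[16,136,104] → █
    (4,0)@(9, 1): e=[16,104,136] → █
    (5,0)@(11, 1): e=[16,72,168] → █
    (6,0)@(13, 1): e=[16,40,200] → █
    (7,0)@(15, 1): e=[16,8,232] → █
    (8,0)@(17, 1): e=[16,-24,264] → ·
    (0,1)@(1, 3): e=[48,216,-8] → ·
    (1,1)@(3, 3): e=[48,184,24] → █
    (7,1)@(15, 3): e=[48,-8,216] → ·
  covered (32 px):
    █ █ █ █ █ █ █ █ ·
    · █ █ █ █ █ █ · ·
    · █ █ █ █ █ █ · ·
    · · █ █ █ █ · · ·
    · · █ █ █ █ · · ·
    · · · █ █ · · · ·
    · · · █ █ · · · ·
    · · · · · · · · ·

Z-buffer (winner per pixel, '.' = empty):
  3 3 3 3 3 3 3 3 .
  . 3 3 3 3 3 3 . .
  . 3 3 3 3 3 3 . .
  . . 3 3 3 3 . . .
  . . 3 3 3 3 2 1 .
  . . 1 3 3 . 2 2 .
  . . 1 3 3 . . . .
  . . . . . . . . .

Result: 3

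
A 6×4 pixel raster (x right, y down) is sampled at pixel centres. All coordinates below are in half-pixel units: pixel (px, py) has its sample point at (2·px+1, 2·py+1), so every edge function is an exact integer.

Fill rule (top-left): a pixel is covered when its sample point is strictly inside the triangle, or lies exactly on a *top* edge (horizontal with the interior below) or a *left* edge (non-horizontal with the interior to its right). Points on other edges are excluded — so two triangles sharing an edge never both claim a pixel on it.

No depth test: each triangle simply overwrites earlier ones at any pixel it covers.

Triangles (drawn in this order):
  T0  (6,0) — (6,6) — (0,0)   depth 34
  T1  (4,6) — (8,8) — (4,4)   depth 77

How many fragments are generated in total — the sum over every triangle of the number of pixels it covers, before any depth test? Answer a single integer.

T0:
  2·area = 36
  edge (6, 0)→(6, 6): d=(0,6) right/bottom  bias=-1
  edge (6, 6)→(0, 0): d=(-6,-6) top-left  bias=+0
  edge (0, 0)→(6, 0): d=(6,0) top-left  bias=+0
    (0,0)@(1, 1): e=[30,0,6] → X  [on edge]
    (1,0)@(3, 1): e=[18,12,6] → X
    (2,0)@(5, 1): e=[6,24,6] → X
    (3,0)@(7, 1): e=[-6,36,6] → .
    (0,1)@(1, 3): e=[30,-12,18] → .
    (1,1)@(3, 3): e=[18,0,18] → X  [on edge]
    (3,1)@(7, 3): e=[-6,24,18] → .
    (1,2)@(3, 5): e=[18,-12,30] → .
    (2,2)@(5, 5): e=[6,0,30] → X  [on edge]
    (3,2)@(7, 5): e=[-6,12,30] → .
    (2,3)@(5, 7): e=[6,-12,42] → .
    (3,3)@(7, 7): e=[-6,0,42] → .  [on edge]
  covered (6 px):
    X X X . . .
    . X X . . .
    . . X . . .
    . . . . . .
T1:
  2·area = 8  (B↔C swapped to make it positive)
  edge (4, 6)→(4, 4): d=(0,-2) top-left  bias=+0
  edge (4, 4)→(8, 8): d=(4,4) right/bottom  bias=-1
  edge (8, 8)→(4, 6): d=(-4,-2) top-left  bias=+0
    (0,0)@(1, 1): e=[-6,0,14] → .  [on edge]
    (1,1)@(3, 3): e=[-2,0,10] → .  [on edge]
    (2,2)@(5, 5): e=[2,0,6] → .  [on edge]
    (3,3)@(7, 7): e=[6,0,2] → .  [on edge]
  covered (0 px):
    . . . . . .
    . . . . . .
    . . . . . .
    . . . . . .

Result: 6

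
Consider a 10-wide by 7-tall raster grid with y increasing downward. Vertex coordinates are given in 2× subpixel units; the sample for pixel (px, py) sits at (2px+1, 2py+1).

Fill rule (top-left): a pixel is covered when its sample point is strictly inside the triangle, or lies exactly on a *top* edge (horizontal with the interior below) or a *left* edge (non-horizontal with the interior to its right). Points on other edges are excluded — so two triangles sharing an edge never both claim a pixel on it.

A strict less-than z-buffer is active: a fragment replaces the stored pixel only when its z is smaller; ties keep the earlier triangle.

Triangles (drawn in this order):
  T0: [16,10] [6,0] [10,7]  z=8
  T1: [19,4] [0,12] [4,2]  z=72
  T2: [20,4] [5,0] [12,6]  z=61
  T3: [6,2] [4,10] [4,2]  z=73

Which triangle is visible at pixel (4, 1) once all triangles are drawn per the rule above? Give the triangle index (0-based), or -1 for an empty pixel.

T0:
  2·area = 30  (B↔C swapped to make it positive)
  edge (16, 10)→(10, 7): d=(-6,-3) top-left  bias=+0
  edge (10, 7)→(6, 0): d=(-4,-7) top-left  bias=+0
  edge (6, 0)→(16, 10): d=(10,10) right/bottom  bias=-1
    (3,0)@(7, 1): e=[27,3,0] → ·  [on edge]
    (4,1)@(9, 3): e=[21,9,0] → ·  [on edge]
    (4,2)@(9, 5): e=[9,1,20] → #
    (5,2)@(11, 5): e=[15,15,0] → ·  [on edge]
    (4,3)@(9, 7): e=[-3,-7,40] → ·
    (5,3)@(11, 7): e=[3,7,20] → #
    (6,3)@(13, 7): e=[9,21,0] → ·  [on edge]
    (5,4)@(11, 9): e=[-9,-1,40] → ·
    (7,4)@(15, 9): e=[3,27,0] → ·  [on edge]
    (8,5)@(17, 11): e=[-3,33,0] → ·  [on edge]
    (9,6)@(19, 13): e=[-9,39,0] → ·  [on edge]
  covered (2 px):
    · · · · · · · · · ·
    · · · · · · · · · ·
    · · · · # · · · · ·
    · · · · · # · · · ·
    · · · · · · · · · ·
    · · · · · · · · · ·
    · · · · · · · · · ·
T1:
  2·area = 158
  edge (19, 4)→(0, 12): d=(-19,8) right/bottom  bias=-1
  edge (0, 12)→(4, 2): d=(4,-10) top-left  bias=+0
  edge (4, 2)→(19, 4): d=(15,2) right/bottom  bias=-1
    (2,1)@(5, 3): e=[131,14,13] → #
    (3,1)@(7, 3): e=[115,34,9] → #
    (4,1)@(9, 3): e=[99,54,5] → #
    (5,1)@(11, 3): e=[83,74,1] → #
    (6,1)@(13, 3): e=[67,94,-3] → ·
    (1,2)@(3, 5): e=[109,2,47] → #
    (6,2)@(13, 5): e=[29,102,27] → #
    (7,2)@(15, 5): e=[13,122,23] → #
    (8,2)@(17, 5): e=[-3,142,19] → ·
    (1,3)@(3, 7): e=[71,10,77] → #
    (6,3)@(13, 7): e=[-9,110,57] → ·
    (7,3)@(15, 7): e=[-25,130,53] → ·
  covered (20 px):
    · · · · · · · · · ·
    · · # # # # · · · ·
    · # # # # # # # · ·
    · # # # # # · · · ·
    · # # # · · · · · ·
    # · · · · · · · · ·
    · · · · · · · · · ·
T2:
  2·area = 62  (B↔C swapped to make it positive)
  edge (20, 4)→(12, 6): d=(-8,2) right/bottom  bias=-1
  edge (12, 6)→(5, 0): d=(-7,-6) top-left  bias=+0
  edge (5, 0)→(20, 4): d=(15,4) right/bottom  bias=-1
    (3,0)@(7, 1): e=[50,5,7] → #
    (4,0)@(9, 1): e=[46,17,-1] → ·
    (3,1)@(7, 3): e=[34,-9,37] → ·
    (4,1)@(9, 3): e=[30,3,29] → #
    (5,1)@(11, 3): e=[26,15,21] → #
    (6,1)@(13, 3): e=[22,27,13] → #
    (7,1)@(15, 3): e=[18,39,5] → #
    (8,1)@(17, 3): e=[14,51,-3] → ·
    (4,2)@(9, 5): e=[14,-11,59] → ·
    (5,2)@(11, 5): e=[10,1,51] → #
    (8,2)@(17, 5): e=[-2,37,27] → ·
    (5,3)@(11, 7): e=[-6,-13,81] → ·
  covered (8 px):
    · · · # · · · · · ·
    · · · · # # # # · ·
    · · · · · # # # · ·
    · · · · · · · · · ·
    · · · · · · · · · ·
    · · · · · · · · · ·
    · · · · · · · · · ·
T3:
  2·area = 16
  edge (6, 2)→(4, 10): d=(-2,8) right/bottom  bias=-1
  edge (4, 10)→(4, 2): d=(0,-8) top-left  bias=+0
  edge (4, 2)→(6, 2): d=(2,0) top-left  bias=+0
    (2,1)@(5, 3): e=[6,8,2] → #
    (3,1)@(7, 3): e=[-10,24,2] → ·
    (2,2)@(5, 5): e=[2,8,6] → #
    (3,2)@(7, 5): e=[-14,24,6] → ·
    (2,3)@(5, 7): e=[-2,8,10] → ·
  covered (2 px):
    · · · · · · · · · ·
    · · # · · · · · · ·
    · · # · · · · · · ·
    · · · · · · · · · ·
    · · · · · · · · · ·
    · · · · · · · · · ·
    · · · · · · · · · ·

Z-buffer (winner per pixel, '.' = empty):
  . . . 2 . . . . . .
  . . 1 1 2 2 2 2 . .
  . 1 1 1 0 2 2 2 . .
  . 1 1 1 1 0 . . . .
  . 1 1 1 . . . . . .
  1 . . . . . . . . .
  . . . . . . . . . .

Answer: 2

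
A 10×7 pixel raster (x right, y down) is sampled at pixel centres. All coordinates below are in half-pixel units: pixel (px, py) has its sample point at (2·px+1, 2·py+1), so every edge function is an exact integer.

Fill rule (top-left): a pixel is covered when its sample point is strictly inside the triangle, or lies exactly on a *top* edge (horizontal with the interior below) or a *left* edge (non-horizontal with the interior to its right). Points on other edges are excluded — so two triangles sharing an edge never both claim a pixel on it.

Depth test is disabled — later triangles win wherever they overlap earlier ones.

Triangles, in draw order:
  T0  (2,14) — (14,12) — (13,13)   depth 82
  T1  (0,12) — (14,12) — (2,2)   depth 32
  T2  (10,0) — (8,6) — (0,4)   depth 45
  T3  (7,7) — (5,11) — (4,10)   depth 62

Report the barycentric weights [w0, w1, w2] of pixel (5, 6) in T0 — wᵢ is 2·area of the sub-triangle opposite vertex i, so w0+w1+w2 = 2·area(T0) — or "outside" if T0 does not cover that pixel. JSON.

T0:
  2·area = 10
  edge (2, 14)→(14, 12): d=(12,-2) top-left  bias=+0
  edge (14, 12)→(13, 13): d=(-1,1) right/bottom  bias=-1
  edge (13, 13)→(2, 14): d=(-11,1) right/bottom  bias=-1
    (9,3)@(19, 7): e=[-50,0,60] → ·  [on edge]
    (8,4)@(17, 9): e=[-30,0,40] → ·  [on edge]
    (7,5)@(15, 11): e=[-10,0,20] → ·  [on edge]
    (4,6)@(9, 13): e=[2,4,4] → #
    (5,6)@(11, 13): e=[6,2,2] → #
    (6,6)@(13, 13): e=[10,0,0] → ·  [on edge]
  covered (2 px):
    · · · · · · · · · ·
    · · · · · · · · · ·
    · · · · · · · · · ·
    · · · · · · · · · ·
    · · · · · · · · · ·
    · · · · · · · · · ·
    · · · · # # · · · ·
T1:
  2·area = 140  (B↔C swapped to make it positive)
  edge (0, 12)→(2, 2): d=(2,-10) top-left  bias=+0
  edge (2, 2)→(14, 12): d=(12,10) right/bottom  bias=-1
  edge (14, 12)→(0, 12): d=(-14,0) right/bottom  bias=-1
    (1,1)@(3, 3): e=[12,2,126] → #
    (2,1)@(5, 3): e=[32,-18,126] → ·
    (1,2)@(3, 5): e=[16,26,98] → #
    (2,2)@(5, 5): e=[36,6,98] → #
    (3,2)@(7, 5): e=[56,-14,98] → ·
    (0,3)@(1, 7): e=[0,70,70] → #  [on edge]
    (3,3)@(7, 7): e=[60,10,70] → #
    (4,3)@(9, 7): e=[80,-10,70] → ·
    (0,4)@(1, 9): e=[4,94,42] → #
    (4,4)@(9, 9): e=[84,14,42] → #
    (5,4)@(11, 9): e=[104,-6,42] → ·
    (0,5)@(1, 11): e=[8,118,14] → #
  covered (18 px):
    · · · · · · · · · ·
    · # · · · · · · · ·
    · # # · · · · · · ·
    # # # # · · · · · ·
    # # # # # · · · · ·
    # # # # # # · · · ·
    · · · · · · · · · ·
T2:
  2·area = 52
  edge (10, 0)→(8, 6): d=(-2,6) right/bottom  bias=-1
  edge (8, 6)→(0, 4): d=(-8,-2) top-left  bias=+0
  edge (0, 4)→(10, 0): d=(10,-4) top-left  bias=+0
    (4,0)@(9, 1): e=[4,42,6] → #
    (5,0)@(11, 1): e=[-8,46,14] → ·
    (1,1)@(3, 3): e=[36,14,2] → #
    (2,1)@(5, 3): e=[24,18,10] → #
    (3,1)@(7, 3): e=[12,22,18] → #
    (4,1)@(9, 3): e=[0,26,26] → ·  [on edge]
    (1,2)@(3, 5): e=[32,-2,22] → ·
    (2,2)@(5, 5): e=[20,2,30] → #
    (4,2)@(9, 5): e=[-4,10,46] → ·
    (2,3)@(5, 7): e=[16,-14,50] → ·
    (3,3)@(7, 7): e=[4,-10,58] → ·
    (3,4)@(7, 9): e=[0,-26,78] → ·  [on edge]
  covered (6 px):
    · · · · # · · · · ·
    · # # # · · · · · ·
    · · # # · · · · · ·
    · · · · · · · · · ·
    · · · · · · · · · ·
    · · · · · · · · · ·
    · · · · · · · · · ·
T3:
  2·area = 6
  edge (7, 7)→(5, 11): d=(-2,4) right/bottom  bias=-1
  edge (5, 11)→(4, 10): d=(-1,-1) top-left  bias=+0
  edge (4, 10)→(7, 7): d=(3,-3) top-left  bias=+0
    (6,0)@(13, 1): e=[-12,18,0] → ·  [on edge]
    (4,1)@(9, 3): e=[0,12,-6] → ·  [on edge]
    (5,1)@(11, 3): e=[-8,14,0] → ·  [on edge]
    (4,2)@(9, 5): e=[-4,10,0] → ·  [on edge]
    (0,3)@(1, 7): e=[24,0,-18] → ·  [on edge]
    (3,3)@(7, 7): e=[0,6,0] → ·  [on edge]
    (1,4)@(3, 9): e=[12,0,-6] → ·  [on edge]
    (2,4)@(5, 9): e=[4,2,0] → #  [on edge]
    (3,4)@(7, 9): e=[-4,4,6] → ·
    (1,5)@(3, 11): e=[8,-2,0] → ·  [on edge]
    (2,5)@(5, 11): e=[0,0,6] → ·  [on edge]
    (0,6)@(1, 13): e=[12,-6,0] → ·  [on edge]
    (3,6)@(7, 13): e=[-12,0,18] → ·  [on edge]
  covered (1 px):
    · · · · · · · · · ·
    · · · · · · · · · ·
    · · · · · · · · · ·
    · · · · · · · · · ·
    · · # · · · · · · ·
    · · · · · · · · · ·
    · · · · · · · · · ·

Answer: [2,2,6]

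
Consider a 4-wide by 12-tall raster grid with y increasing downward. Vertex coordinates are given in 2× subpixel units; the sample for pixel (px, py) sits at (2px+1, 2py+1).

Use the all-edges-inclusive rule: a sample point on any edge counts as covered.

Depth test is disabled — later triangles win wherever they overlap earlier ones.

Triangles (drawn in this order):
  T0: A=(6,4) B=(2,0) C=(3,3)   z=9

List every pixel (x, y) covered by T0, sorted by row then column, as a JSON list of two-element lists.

T0:
  2·area = 8  (B↔C swapped to make it positive)
  edge (6, 4)→(3, 3): d=(-3,-1) inclusive
  edge (3, 3)→(2, 0): d=(-1,-3) inclusive
  edge (2, 0)→(6, 4): d=(4,4) inclusive
    (1,0)@(3, 1): e=[6,2,0] → X  [on edge]
    (2,0)@(5, 1): e=[8,8,-8] → .
    (1,1)@(3, 3): e=[0,0,8] → X  [on edge]
    (2,1)@(5, 3): e=[2,6,0] → X  [on edge]
    (3,1)@(7, 3): e=[4,12,-8] → .
    (1,2)@(3, 5): e=[-6,-2,16] → .
    (2,2)@(5, 5): e=[-4,4,8] → .
    (3,2)@(7, 5): e=[-2,10,0] → .  [on edge]
    (2,4)@(5, 9): e=[-16,0,24] → .  [on edge]
    (3,7)@(7, 15): e=[-32,0,40] → .  [on edge]
  covered (3 px):
    . X . .
    . X X .
    . . . .
    . . . .
    . . . .
    . . . .
    . . . .
    . . . .
    . . . .
    . . . .
    . . . .
    . . . .

Result: [[1,0],[1,1],[2,1]]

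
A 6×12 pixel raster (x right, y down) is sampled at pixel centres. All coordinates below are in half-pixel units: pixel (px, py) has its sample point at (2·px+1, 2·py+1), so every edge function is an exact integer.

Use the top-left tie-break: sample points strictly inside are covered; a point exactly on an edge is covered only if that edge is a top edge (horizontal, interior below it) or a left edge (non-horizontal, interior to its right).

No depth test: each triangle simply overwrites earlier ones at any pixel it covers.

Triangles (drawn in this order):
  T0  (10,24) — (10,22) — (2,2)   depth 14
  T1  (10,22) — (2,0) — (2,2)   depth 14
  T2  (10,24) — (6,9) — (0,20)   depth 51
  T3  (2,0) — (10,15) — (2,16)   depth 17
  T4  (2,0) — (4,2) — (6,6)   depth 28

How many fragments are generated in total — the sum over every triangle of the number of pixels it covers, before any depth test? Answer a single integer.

T0:
  2·area = 16  (B↔C swapped to make it positive)
  edge (10, 24)→(2, 2): d=(-8,-22) top-left  bias=+0
  edge (2, 2)→(10, 22): d=(8,20) right/bottom  bias=-1
  edge (10, 22)→(10, 24): d=(0,2) right/bottom  bias=-1
    (3,7)@(7, 15): e=[6,4,6] → █
    (4,7)@(9, 15): e=[50,-36,2] → ·
    (3,8)@(7, 17): e=[-10,20,6] → ·
    (4,10)@(9, 21): e=[2,12,2] → █
    (5,10)@(11, 21): e=[46,-28,-2] → ·
    (4,11)@(9, 23): e=[-14,28,2] → ·
  covered (2 px):
    · · · · · ·
    · · · · · ·
    · · · · · ·
    · · · · · ·
    · · · · · ·
    · · · · · ·
    · · · · · ·
    · · · █ · ·
    · · · · · ·
    · · · · · ·
    · · · · █ ·
    · · · · · ·
T1:
  2·area = 16  (B↔C swapped to make it positive)
  edge (10, 22)→(2, 2): d=(-8,-20) top-left  bias=+0
  edge (2, 2)→(2, 0): d=(0,-2) top-left  bias=+0
  edge (2, 0)→(10, 22): d=(8,22) right/bottom  bias=-1
    (1,1)@(3, 3): e=[12,2,2] → █
    (2,1)@(5, 3): e=[52,6,-42] → ·
    (1,2)@(3, 5): e=[-4,2,18] → ·
    (2,4)@(5, 9): e=[4,6,6] → █
    (3,4)@(7, 9): e=[44,10,-38] → ·
    (2,5)@(5, 11): e=[-12,6,22] → ·
  covered (2 px):
    · · · · · ·
    · █ · · · ·
    · · · · · ·
    · · · · · ·
    · · █ · · ·
    · · · · · ·
    · · · · · ·
    · · · · · ·
    · · · · · ·
    · · · · · ·
    · · · · · ·
    · · · · · ·
T2:
  2·area = 134  (B↔C swapped to make it positive)
  edge (10, 24)→(0, 20): d=(-10,-4) top-left  bias=+0
  edge (0, 20)→(6, 9): d=(6,-11) top-left  bias=+0
  edge (6, 9)→(10, 24): d=(4,15) right/bottom  bias=-1
    (2,5)@(5, 11): e=[110,1,23] → █
    (3,5)@(7, 11): e=[118,23,-7] → ·
    (2,6)@(5, 13): e=[90,13,31] → █
    (3,6)@(7, 13): e=[98,35,1] → █
    (4,6)@(9, 13): e=[106,57,-29] → ·
    (1,7)@(3, 15): e=[62,3,69] → █
    (4,7)@(9, 15): e=[86,69,-21] → ·
    (1,8)@(3, 17): e=[42,15,77] → █
    (4,8)@(9, 17): e=[66,81,-13] → ·
    (0,9)@(1, 19): e=[14,5,115] → █
    (4,9)@(9, 19): e=[46,93,-5] → ·
    (0,10)@(1, 21): e=[-6,17,123] → ·
  covered (18 px):
    · · · · · ·
    · · · · · ·
    · · · · · ·
    · · · · · ·
    · · · · · ·
    · · █ · · ·
    · · █ █ · ·
    · █ █ █ · ·
    · █ █ █ · ·
    █ █ █ █ · ·
    · █ █ █ █ ·
    · · · · █ ·
T3:
  2·area = 128
  edge (2, 0)→(10, 15): d=(8,15) right/bottom  bias=-1
  edge (10, 15)→(2, 16): d=(-8,1) right/bottom  bias=-1
  edge (2, 16)→(2, 0): d=(0,-16) top-left  bias=+0
    (1,1)@(3, 3): e=[9,103,16] → █
    (2,1)@(5, 3): e=[-21,101,48] → ·
    (1,2)@(3, 5): e=[25,87,16] → █
    (2,2)@(5, 5): e=[-5,85,48] → ·
    (1,3)@(3, 7): e=[41,71,16] → █
    (2,3)@(5, 7): e=[11,69,48] → █
    (3,3)@(7, 7): e=[-19,67,80] → ·
    (1,4)@(3, 9): e=[57,55,16] → █
    (3,4)@(7, 9): e=[-3,51,80] → ·
    (1,5)@(3, 11): e=[73,39,16] → █
    (3,5)@(7, 11): e=[13,35,80] → █
    (4,5)@(9, 11): e=[-17,33,112] → ·
  covered (16 px):
    · · · · · ·
    · █ · · · ·
    · █ · · · ·
    · █ █ · · ·
    · █ █ · · ·
    · █ █ █ · ·
    · █ █ █ · ·
    · █ █ █ █ ·
    · · · · · ·
    · · · · · ·
    · · · · · ·
    · · · · · ·
T4:
  2·area = 4
  edge (2, 0)→(4, 2): d=(2,2) right/bottom  bias=-1
  edge (4, 2)→(6, 6): d=(2,4) right/bottom  bias=-1
  edge (6, 6)→(2, 0): d=(-4,-6) top-left  bias=+0
    (1,0)@(3, 1): e=[0,2,2] → ·  [on edge]
    (2,1)@(5, 3): e=[0,-2,6] → ·  [on edge]
    (3,2)@(7, 5): e=[0,-6,10] → ·  [on edge]
    (4,3)@(9, 7): e=[0,-10,14] → ·  [on edge]
    (5,4)@(11, 9): e=[0,-14,18] → ·  [on edge]
  covered (0 px):
    · · · · · ·
    · · · · · ·
    · · · · · ·
    · · · · · ·
    · · · · · ·
    · · · · · ·
    · · · · · ·
    · · · · · ·
    · · · · · ·
    · · · · · ·
    · · · · · ·
    · · · · · ·

Result: 38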